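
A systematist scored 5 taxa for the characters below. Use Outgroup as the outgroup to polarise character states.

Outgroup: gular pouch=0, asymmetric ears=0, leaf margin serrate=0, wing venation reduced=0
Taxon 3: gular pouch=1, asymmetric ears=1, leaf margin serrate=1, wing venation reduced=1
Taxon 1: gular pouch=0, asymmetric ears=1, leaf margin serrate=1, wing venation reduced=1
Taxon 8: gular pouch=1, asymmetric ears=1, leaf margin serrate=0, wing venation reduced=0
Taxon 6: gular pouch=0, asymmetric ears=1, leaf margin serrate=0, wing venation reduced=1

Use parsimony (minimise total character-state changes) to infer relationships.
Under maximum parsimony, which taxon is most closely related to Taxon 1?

Taxon 3

The outgroup has state '0' for every character, so '1' is the derived state throughout.
gular pouch groups Taxon 3 and Taxon 8, which is incompatible with the clades supported by the remaining characters; treating it as convergent (homoplasy) costs fewer steps than any alternative tree.
asymmetric ears (derived state '1') is shared by all ingroup taxa — unites the whole ingroup.
leaf margin serrate (derived state '1') is shared by Taxon 1 and Taxon 3 — a synapomorphy uniting that clade.
Only Taxon 1, Taxon 3, and Taxon 6 show the derived state '1' for wing venation reduced, supporting them as a clade.
Most parsimonious ingroup topology: (((Taxon 3,Taxon 1),Taxon 6),Taxon 8).
Taxon 1 and Taxon 3 form a cherry on this tree, so they are sister taxa.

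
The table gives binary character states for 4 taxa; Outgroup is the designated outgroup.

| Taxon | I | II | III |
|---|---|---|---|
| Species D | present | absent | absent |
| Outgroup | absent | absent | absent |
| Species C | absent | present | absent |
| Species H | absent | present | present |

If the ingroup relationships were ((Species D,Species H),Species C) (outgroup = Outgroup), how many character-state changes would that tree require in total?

Map each character onto ((Species D,Species H),Species C) (rooted by Outgroup) and count the minimum state changes it requires (Fitch parsimony):
I: 1; II: 2; III: 1.
Total tree length = 4.

4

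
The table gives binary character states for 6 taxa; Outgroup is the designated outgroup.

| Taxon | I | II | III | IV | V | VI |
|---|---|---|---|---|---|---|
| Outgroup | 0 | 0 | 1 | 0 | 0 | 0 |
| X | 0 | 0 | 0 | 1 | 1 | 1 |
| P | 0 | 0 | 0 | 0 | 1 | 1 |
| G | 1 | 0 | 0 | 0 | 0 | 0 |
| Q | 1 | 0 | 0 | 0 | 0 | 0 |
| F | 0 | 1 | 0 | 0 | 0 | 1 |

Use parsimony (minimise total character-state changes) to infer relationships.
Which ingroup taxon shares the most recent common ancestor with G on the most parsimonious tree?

Q

Character polarity is set by the outgroup: the derived state is whichever differs from the outgroup's state, so for III the derived state is '0', and for the remaining characters it is '1'.
I (derived state '1') is shared by G and Q — a synapomorphy uniting that clade.
II: derived state '1' in F only — an autapomorphy, so it tells us nothing about relationships among taxa.
All ingroup taxa share the derived state '0' for III; it defines the ingroup but does not resolve relationships within it.
IV (derived state '1') is unique to X (autapomorphy; uninformative for grouping).
V: derived state '1' in P and X only — synapomorphy for {P, X}.
VI (derived state '1') is shared by F, P, and X — a synapomorphy uniting that clade.
Most parsimonious ingroup topology: (((P,X),F),(G,Q)).
G and Q form a cherry on this tree, so they are sister taxa.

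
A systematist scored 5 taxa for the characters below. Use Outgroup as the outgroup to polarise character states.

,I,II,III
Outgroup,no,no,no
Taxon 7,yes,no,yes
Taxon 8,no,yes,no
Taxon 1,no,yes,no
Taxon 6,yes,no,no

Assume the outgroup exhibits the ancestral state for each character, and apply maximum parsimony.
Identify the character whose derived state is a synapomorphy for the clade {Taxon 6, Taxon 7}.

I

The outgroup has state 'no' for every character, so 'yes' is the derived state throughout.
Only Taxon 6 and Taxon 7 show the derived state 'yes' for I, supporting them as a clade.
II (derived state 'yes') is shared by Taxon 1 and Taxon 8 — a synapomorphy uniting that clade.
III: derived state 'yes' in Taxon 7 only — an autapomorphy, so it tells us nothing about relationships among taxa.
Most parsimonious ingroup topology: ((Taxon 7,Taxon 6),(Taxon 8,Taxon 1)).
The clade {Taxon 6, Taxon 7} is supported by I: its derived state 'yes' occurs in exactly those taxa and in no other taxon (including the outgroup).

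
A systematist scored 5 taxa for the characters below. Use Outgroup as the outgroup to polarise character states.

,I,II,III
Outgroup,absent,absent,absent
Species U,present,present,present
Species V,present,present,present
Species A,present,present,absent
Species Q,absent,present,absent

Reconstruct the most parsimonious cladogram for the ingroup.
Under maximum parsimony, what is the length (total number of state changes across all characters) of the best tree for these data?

The outgroup has state 'absent' for every character, so 'present' is the derived state throughout.
I (derived state 'present') is shared by Species A, Species U, and Species V — a synapomorphy uniting that clade.
All ingroup taxa share the derived state 'present' for II; it defines the ingroup but does not resolve relationships within it.
Only Species U and Species V show the derived state 'present' for III, supporting them as a clade.
Most parsimonious ingroup topology: (((Species U,Species V),Species A),Species Q).
Changes per character on this tree: I: 1; II: 1; III: 1.
Total = 3.

3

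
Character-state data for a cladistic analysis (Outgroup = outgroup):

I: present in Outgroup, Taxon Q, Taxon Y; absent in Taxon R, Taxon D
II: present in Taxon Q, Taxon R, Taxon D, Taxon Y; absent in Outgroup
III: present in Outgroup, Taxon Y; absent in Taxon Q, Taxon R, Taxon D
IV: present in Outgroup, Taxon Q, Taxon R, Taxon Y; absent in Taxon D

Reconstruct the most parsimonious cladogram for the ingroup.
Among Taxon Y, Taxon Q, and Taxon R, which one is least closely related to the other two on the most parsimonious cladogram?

Taxon Y

Character polarity is set by the outgroup: the derived state is whichever differs from the outgroup's state, so for I, III, IV the derived state is 'absent', and for the remaining characters it is 'present'.
I (derived state 'absent') is shared by Taxon D and Taxon R — a synapomorphy uniting that clade.
All ingroup taxa share the derived state 'present' for II; it defines the ingroup but does not resolve relationships within it.
Only Taxon D, Taxon Q, and Taxon R show the derived state 'absent' for III, supporting them as a clade.
IV (derived state 'absent') is unique to Taxon D (autapomorphy; uninformative for grouping).
Most parsimonious ingroup topology: ((Taxon Q,(Taxon R,Taxon D)),Taxon Y).
Taxon R and Taxon Q share a more recent common ancestor with each other than either does with Taxon Y, so Taxon Y is the least closely related of the three.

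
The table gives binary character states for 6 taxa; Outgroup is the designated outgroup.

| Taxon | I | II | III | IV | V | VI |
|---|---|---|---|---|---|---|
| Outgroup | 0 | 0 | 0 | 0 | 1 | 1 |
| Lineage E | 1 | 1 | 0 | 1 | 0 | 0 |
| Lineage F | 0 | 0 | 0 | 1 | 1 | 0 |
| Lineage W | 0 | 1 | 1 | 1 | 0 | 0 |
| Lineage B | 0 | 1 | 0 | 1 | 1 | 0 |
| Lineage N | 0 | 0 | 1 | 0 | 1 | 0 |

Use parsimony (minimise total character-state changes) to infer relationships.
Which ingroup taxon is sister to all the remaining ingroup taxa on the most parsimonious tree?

Character polarity is set by the outgroup: the derived state is whichever differs from the outgroup's state, so for V, VI the derived state is '0', and for the remaining characters it is '1'.
I (derived state '1') is unique to Lineage E (autapomorphy; uninformative for grouping).
II: derived state '1' in Lineage B, Lineage E, and Lineage W only — synapomorphy for {Lineage B, Lineage E, Lineage W}.
III groups Lineage N and Lineage W, which is incompatible with the clades supported by the remaining characters; treating it as convergent (homoplasy) costs fewer steps than any alternative tree.
IV: derived state '1' in Lineage B, Lineage E, Lineage F, and Lineage W only — synapomorphy for {Lineage B, Lineage E, Lineage F, Lineage W}.
V: derived state '0' in Lineage E and Lineage W only — synapomorphy for {Lineage E, Lineage W}.
VI (derived state '0') is shared by all ingroup taxa — unites the whole ingroup.
Most parsimonious ingroup topology: ((((Lineage E,Lineage W),Lineage B),Lineage F),Lineage N).
Lineage N is sister to the clade containing all other ingroup taxa, so it is the earliest-diverging (most basal) ingroup lineage.

Lineage N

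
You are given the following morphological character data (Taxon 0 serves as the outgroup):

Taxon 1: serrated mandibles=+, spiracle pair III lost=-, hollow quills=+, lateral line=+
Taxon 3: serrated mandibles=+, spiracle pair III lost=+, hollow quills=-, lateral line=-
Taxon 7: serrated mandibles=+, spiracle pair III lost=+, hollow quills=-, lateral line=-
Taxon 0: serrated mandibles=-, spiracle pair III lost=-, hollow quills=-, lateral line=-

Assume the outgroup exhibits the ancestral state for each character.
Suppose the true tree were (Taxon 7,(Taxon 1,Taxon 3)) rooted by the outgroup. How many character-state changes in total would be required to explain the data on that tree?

Map each character onto (Taxon 7,(Taxon 1,Taxon 3)) (rooted by Taxon 0) and count the minimum state changes it requires (Fitch parsimony):
serrated mandibles: 1; spiracle pair III lost: 2; hollow quills: 1; lateral line: 1.
Total tree length = 5.

5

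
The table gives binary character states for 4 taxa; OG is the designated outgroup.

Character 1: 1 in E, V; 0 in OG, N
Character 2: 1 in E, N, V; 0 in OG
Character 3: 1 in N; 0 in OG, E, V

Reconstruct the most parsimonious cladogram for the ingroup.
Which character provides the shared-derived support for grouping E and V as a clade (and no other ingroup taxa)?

Character 1

The outgroup has state '0' for every character, so '1' is the derived state throughout.
Character 1: derived state '1' in E and V only — synapomorphy for {E, V}.
Character 2 (derived state '1') is shared by all ingroup taxa — unites the whole ingroup.
Character 3 (derived state '1') is unique to N (autapomorphy; uninformative for grouping).
Most parsimonious ingroup topology: ((E,V),N).
The clade {E, V} is supported by Character 1: its derived state '1' occurs in exactly those taxa and in no other taxon (including the outgroup).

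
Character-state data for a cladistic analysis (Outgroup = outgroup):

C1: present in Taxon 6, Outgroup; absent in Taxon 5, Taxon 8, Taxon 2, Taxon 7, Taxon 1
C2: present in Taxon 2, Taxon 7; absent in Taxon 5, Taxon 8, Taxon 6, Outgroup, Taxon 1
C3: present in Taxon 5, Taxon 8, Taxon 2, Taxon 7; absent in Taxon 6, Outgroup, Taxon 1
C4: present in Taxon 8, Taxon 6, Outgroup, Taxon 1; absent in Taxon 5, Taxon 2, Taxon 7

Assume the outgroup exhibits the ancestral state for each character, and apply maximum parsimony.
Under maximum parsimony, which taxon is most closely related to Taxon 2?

Taxon 7

Character polarity is set by the outgroup: the derived state is whichever differs from the outgroup's state, so for C1, C4 the derived state is 'absent', and for the remaining characters it is 'present'.
Only Taxon 1, Taxon 2, Taxon 5, Taxon 7, and Taxon 8 show the derived state 'absent' for C1, supporting them as a clade.
C2 (derived state 'present') is shared by Taxon 2 and Taxon 7 — a synapomorphy uniting that clade.
C3 (derived state 'present') is shared by Taxon 2, Taxon 5, Taxon 7, and Taxon 8 — a synapomorphy uniting that clade.
C4: derived state 'absent' in Taxon 2, Taxon 5, and Taxon 7 only — synapomorphy for {Taxon 2, Taxon 5, Taxon 7}.
Most parsimonious ingroup topology: (Taxon 6,(Taxon 1,(Taxon 8,((Taxon 2,Taxon 7),Taxon 5)))).
Taxon 2 and Taxon 7 form a cherry on this tree, so they are sister taxa.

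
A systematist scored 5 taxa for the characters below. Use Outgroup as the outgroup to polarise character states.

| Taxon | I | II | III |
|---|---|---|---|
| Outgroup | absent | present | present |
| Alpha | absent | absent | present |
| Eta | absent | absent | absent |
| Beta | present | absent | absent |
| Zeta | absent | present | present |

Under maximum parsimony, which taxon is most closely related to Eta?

Character polarity is set by the outgroup: the derived state is whichever differs from the outgroup's state, so for II, III the derived state is 'absent', and for the remaining characters it is 'present'.
I: derived state 'present' in Beta only — an autapomorphy, so it tells us nothing about relationships among taxa.
Only Alpha, Beta, and Eta show the derived state 'absent' for II, supporting them as a clade.
III: derived state 'absent' in Beta and Eta only — synapomorphy for {Beta, Eta}.
Most parsimonious ingroup topology: ((Alpha,(Eta,Beta)),Zeta).
Eta and Beta form a cherry on this tree, so they are sister taxa.

Beta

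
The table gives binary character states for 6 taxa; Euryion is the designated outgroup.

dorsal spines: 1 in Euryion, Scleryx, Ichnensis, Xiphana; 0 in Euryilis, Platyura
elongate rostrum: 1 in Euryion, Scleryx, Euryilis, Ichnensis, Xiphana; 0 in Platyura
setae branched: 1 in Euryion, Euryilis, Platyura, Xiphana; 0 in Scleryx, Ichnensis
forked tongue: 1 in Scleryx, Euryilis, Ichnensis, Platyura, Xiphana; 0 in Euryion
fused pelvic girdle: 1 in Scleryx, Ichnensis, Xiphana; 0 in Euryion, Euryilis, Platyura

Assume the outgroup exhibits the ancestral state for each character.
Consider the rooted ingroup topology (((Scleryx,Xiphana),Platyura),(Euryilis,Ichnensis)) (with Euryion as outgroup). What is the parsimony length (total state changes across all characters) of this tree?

Map each character onto (((Scleryx,Xiphana),Platyura),(Euryilis,Ichnensis)) (rooted by Euryion) and count the minimum state changes it requires (Fitch parsimony):
dorsal spines: 2; elongate rostrum: 1; setae branched: 2; forked tongue: 1; fused pelvic girdle: 2.
Total tree length = 8.

8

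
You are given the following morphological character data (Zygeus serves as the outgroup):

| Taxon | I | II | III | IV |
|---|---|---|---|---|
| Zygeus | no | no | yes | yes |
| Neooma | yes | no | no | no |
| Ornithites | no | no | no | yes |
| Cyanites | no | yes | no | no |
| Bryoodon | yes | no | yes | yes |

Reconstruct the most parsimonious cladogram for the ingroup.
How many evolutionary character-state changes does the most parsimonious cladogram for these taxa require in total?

5

Character polarity is set by the outgroup: the derived state is whichever differs from the outgroup's state, so for III, IV the derived state is 'no', and for the remaining characters it is 'yes'.
I groups Bryoodon and Neooma, which is incompatible with the clades supported by the remaining characters; treating it as convergent (homoplasy) costs fewer steps than any alternative tree.
II (derived state 'yes') is unique to Cyanites (autapomorphy; uninformative for grouping).
Only Cyanites, Neooma, and Ornithites show the derived state 'no' for III, supporting them as a clade.
IV: derived state 'no' in Cyanites and Neooma only — synapomorphy for {Cyanites, Neooma}.
Most parsimonious ingroup topology: (((Neooma,Cyanites),Ornithites),Bryoodon).
Changes per character on this tree: I: 2; II: 1; III: 1; IV: 1.
Total = 5.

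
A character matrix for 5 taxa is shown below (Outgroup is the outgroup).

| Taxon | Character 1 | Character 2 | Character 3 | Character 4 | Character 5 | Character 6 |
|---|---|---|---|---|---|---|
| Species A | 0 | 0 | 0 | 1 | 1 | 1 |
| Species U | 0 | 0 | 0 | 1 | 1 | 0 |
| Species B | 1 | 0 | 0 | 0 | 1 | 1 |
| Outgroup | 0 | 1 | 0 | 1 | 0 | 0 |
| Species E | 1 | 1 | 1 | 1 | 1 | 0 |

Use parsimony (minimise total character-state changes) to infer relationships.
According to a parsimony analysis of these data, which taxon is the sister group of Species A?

Character polarity is set by the outgroup: the derived state is whichever differs from the outgroup's state, so for Character 2, Character 4 the derived state is '0', and for the remaining characters it is '1'.
Character 1 (state '1') occurs in Species B and Species E but conflicts with the nesting implied by the other characters — most parsimoniously interpreted as homoplasy.
Only Species A, Species B, and Species U show the derived state '0' for Character 2, supporting them as a clade.
Character 3 (derived state '1') is unique to Species E (autapomorphy; uninformative for grouping).
Character 4: derived state '0' in Species B only — an autapomorphy, so it tells us nothing about relationships among taxa.
Character 5 (derived state '1') is shared by all ingroup taxa — unites the whole ingroup.
Only Species A and Species B show the derived state '1' for Character 6, supporting them as a clade.
Most parsimonious ingroup topology: (Species E,((Species A,Species B),Species U)).
Species A and Species B form a cherry on this tree, so they are sister taxa.

Species B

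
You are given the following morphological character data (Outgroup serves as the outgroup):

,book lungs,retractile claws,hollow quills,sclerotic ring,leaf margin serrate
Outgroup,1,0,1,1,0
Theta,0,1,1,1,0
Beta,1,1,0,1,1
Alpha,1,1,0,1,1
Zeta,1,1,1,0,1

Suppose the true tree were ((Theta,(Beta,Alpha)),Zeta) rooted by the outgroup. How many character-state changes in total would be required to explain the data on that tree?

Map each character onto ((Theta,(Beta,Alpha)),Zeta) (rooted by Outgroup) and count the minimum state changes it requires (Fitch parsimony):
book lungs: 1; retractile claws: 1; hollow quills: 1; sclerotic ring: 1; leaf margin serrate: 2.
Total tree length = 6.

6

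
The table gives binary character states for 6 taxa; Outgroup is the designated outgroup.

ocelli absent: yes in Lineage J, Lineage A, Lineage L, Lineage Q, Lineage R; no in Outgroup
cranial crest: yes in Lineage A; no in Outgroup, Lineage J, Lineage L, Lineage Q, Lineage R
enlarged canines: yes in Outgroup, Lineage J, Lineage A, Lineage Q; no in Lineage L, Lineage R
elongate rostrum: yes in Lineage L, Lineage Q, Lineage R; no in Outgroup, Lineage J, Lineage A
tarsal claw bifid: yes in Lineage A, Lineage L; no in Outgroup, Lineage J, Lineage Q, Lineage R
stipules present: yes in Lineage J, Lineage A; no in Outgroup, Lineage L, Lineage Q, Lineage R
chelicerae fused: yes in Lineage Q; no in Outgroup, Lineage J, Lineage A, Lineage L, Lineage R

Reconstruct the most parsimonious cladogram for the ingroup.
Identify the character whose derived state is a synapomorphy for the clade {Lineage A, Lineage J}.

stipules present

Character polarity is set by the outgroup: the derived state is whichever differs from the outgroup's state, so for enlarged canines the derived state is 'no', and for the remaining characters it is 'yes'.
ocelli absent (derived state 'yes') is shared by all ingroup taxa — unites the whole ingroup.
cranial crest: derived state 'yes' in Lineage A only — an autapomorphy, so it tells us nothing about relationships among taxa.
enlarged canines (derived state 'no') is shared by Lineage L and Lineage R — a synapomorphy uniting that clade.
elongate rostrum (derived state 'yes') is shared by Lineage L, Lineage Q, and Lineage R — a synapomorphy uniting that clade.
tarsal claw bifid groups Lineage A and Lineage L, which is incompatible with the clades supported by the remaining characters; treating it as convergent (homoplasy) costs fewer steps than any alternative tree.
stipules present: derived state 'yes' in Lineage A and Lineage J only — synapomorphy for {Lineage A, Lineage J}.
chelicerae fused (derived state 'yes') is unique to Lineage Q (autapomorphy; uninformative for grouping).
Most parsimonious ingroup topology: ((Lineage J,Lineage A),((Lineage L,Lineage R),Lineage Q)).
The clade {Lineage A, Lineage J} is supported by stipules present: its derived state 'yes' occurs in exactly those taxa and in no other taxon (including the outgroup).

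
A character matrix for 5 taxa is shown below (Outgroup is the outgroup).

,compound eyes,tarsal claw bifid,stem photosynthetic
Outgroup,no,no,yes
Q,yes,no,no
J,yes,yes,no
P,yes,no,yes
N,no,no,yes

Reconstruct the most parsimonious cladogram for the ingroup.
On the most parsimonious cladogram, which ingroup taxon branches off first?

Character polarity is set by the outgroup: the derived state is whichever differs from the outgroup's state, so for stem photosynthetic the derived state is 'no', and for the remaining characters it is 'yes'.
compound eyes: derived state 'yes' in J, P, and Q only — synapomorphy for {J, P, Q}.
tarsal claw bifid (derived state 'yes') is unique to J (autapomorphy; uninformative for grouping).
stem photosynthetic: derived state 'no' in J and Q only — synapomorphy for {J, Q}.
Most parsimonious ingroup topology: (((Q,J),P),N).
N is sister to the clade containing all other ingroup taxa, so it is the earliest-diverging (most basal) ingroup lineage.

N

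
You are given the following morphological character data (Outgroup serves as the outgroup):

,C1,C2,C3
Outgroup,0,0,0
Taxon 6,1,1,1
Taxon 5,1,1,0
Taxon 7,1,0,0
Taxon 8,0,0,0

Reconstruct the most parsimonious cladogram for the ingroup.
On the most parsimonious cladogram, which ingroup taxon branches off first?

The outgroup has state '0' for every character, so '1' is the derived state throughout.
C1 (derived state '1') is shared by Taxon 5, Taxon 6, and Taxon 7 — a synapomorphy uniting that clade.
Only Taxon 5 and Taxon 6 show the derived state '1' for C2, supporting them as a clade.
C3: derived state '1' in Taxon 6 only — an autapomorphy, so it tells us nothing about relationships among taxa.
Most parsimonious ingroup topology: (((Taxon 6,Taxon 5),Taxon 7),Taxon 8).
Taxon 8 is sister to the clade containing all other ingroup taxa, so it is the earliest-diverging (most basal) ingroup lineage.

Taxon 8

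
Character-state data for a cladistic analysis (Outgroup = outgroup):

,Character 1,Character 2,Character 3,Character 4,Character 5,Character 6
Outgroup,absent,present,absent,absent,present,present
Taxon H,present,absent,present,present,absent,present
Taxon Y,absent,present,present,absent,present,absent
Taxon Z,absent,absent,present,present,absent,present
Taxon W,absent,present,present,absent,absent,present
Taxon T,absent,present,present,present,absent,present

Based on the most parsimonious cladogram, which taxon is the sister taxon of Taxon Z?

Character polarity is set by the outgroup: the derived state is whichever differs from the outgroup's state, so for Character 2, Character 5, Character 6 the derived state is 'absent', and for the remaining characters it is 'present'.
Character 1: derived state 'present' in Taxon H only — an autapomorphy, so it tells us nothing about relationships among taxa.
Character 2 (derived state 'absent') is shared by Taxon H and Taxon Z — a synapomorphy uniting that clade.
Character 3 (derived state 'present') is shared by all ingroup taxa — unites the whole ingroup.
Only Taxon H, Taxon T, and Taxon Z show the derived state 'present' for Character 4, supporting them as a clade.
Character 5 (derived state 'absent') is shared by Taxon H, Taxon T, Taxon W, and Taxon Z — a synapomorphy uniting that clade.
Character 6 (derived state 'absent') is unique to Taxon Y (autapomorphy; uninformative for grouping).
Most parsimonious ingroup topology: ((((Taxon H,Taxon Z),Taxon T),Taxon W),Taxon Y).
Taxon Z and Taxon H form a cherry on this tree, so they are sister taxa.

Taxon H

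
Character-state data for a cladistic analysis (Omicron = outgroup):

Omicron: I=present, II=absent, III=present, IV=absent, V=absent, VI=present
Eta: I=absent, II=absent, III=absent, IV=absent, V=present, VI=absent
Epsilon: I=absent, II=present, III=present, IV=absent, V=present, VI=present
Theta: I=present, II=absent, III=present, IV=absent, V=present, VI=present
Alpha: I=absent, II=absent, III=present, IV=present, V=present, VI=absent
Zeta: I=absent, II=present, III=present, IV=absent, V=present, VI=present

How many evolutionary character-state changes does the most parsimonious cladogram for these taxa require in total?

Character polarity is set by the outgroup: the derived state is whichever differs from the outgroup's state, so for I, III, VI the derived state is 'absent', and for the remaining characters it is 'present'.
I: derived state 'absent' in Alpha, Epsilon, Eta, and Zeta only — synapomorphy for {Alpha, Epsilon, Eta, Zeta}.
Only Epsilon and Zeta show the derived state 'present' for II, supporting them as a clade.
III (derived state 'absent') is unique to Eta (autapomorphy; uninformative for grouping).
IV (derived state 'present') is unique to Alpha (autapomorphy; uninformative for grouping).
V (derived state 'present') is shared by all ingroup taxa — unites the whole ingroup.
VI: derived state 'absent' in Alpha and Eta only — synapomorphy for {Alpha, Eta}.
Most parsimonious ingroup topology: (((Eta,Alpha),(Epsilon,Zeta)),Theta).
Changes per character on this tree: I: 1; II: 1; III: 1; IV: 1; V: 1; VI: 1.
Total = 6.

6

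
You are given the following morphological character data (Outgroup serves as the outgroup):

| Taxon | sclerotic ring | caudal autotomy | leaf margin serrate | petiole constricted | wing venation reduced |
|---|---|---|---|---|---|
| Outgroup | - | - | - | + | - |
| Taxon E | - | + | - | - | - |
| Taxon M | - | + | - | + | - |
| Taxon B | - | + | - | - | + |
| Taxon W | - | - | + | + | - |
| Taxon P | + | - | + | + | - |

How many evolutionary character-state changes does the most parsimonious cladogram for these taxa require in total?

Character polarity is set by the outgroup: the derived state is whichever differs from the outgroup's state, so for petiole constricted the derived state is '-', and for the remaining characters it is '+'.
sclerotic ring (derived state '+') is unique to Taxon P (autapomorphy; uninformative for grouping).
Only Taxon B, Taxon E, and Taxon M show the derived state '+' for caudal autotomy, supporting them as a clade.
leaf margin serrate (derived state '+') is shared by Taxon P and Taxon W — a synapomorphy uniting that clade.
petiole constricted: derived state '-' in Taxon B and Taxon E only — synapomorphy for {Taxon B, Taxon E}.
wing venation reduced: derived state '+' in Taxon B only — an autapomorphy, so it tells us nothing about relationships among taxa.
Most parsimonious ingroup topology: (((Taxon E,Taxon B),Taxon M),(Taxon W,Taxon P)).
Changes per character on this tree: sclerotic ring: 1; caudal autotomy: 1; leaf margin serrate: 1; petiole constricted: 1; wing venation reduced: 1.
Total = 5.

5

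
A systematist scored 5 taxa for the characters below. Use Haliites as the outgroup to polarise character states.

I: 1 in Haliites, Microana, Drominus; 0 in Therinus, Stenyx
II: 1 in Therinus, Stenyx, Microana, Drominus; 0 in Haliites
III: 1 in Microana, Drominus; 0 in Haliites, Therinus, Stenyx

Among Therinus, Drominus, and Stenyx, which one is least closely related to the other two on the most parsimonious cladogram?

Character polarity is set by the outgroup: the derived state is whichever differs from the outgroup's state, so for I the derived state is '0', and for the remaining characters it is '1'.
I: derived state '0' in Stenyx and Therinus only — synapomorphy for {Stenyx, Therinus}.
II (derived state '1') is shared by all ingroup taxa — unites the whole ingroup.
Only Drominus and Microana show the derived state '1' for III, supporting them as a clade.
Most parsimonious ingroup topology: ((Therinus,Stenyx),(Microana,Drominus)).
Therinus and Stenyx share a more recent common ancestor with each other than either does with Drominus, so Drominus is the least closely related of the three.

Drominus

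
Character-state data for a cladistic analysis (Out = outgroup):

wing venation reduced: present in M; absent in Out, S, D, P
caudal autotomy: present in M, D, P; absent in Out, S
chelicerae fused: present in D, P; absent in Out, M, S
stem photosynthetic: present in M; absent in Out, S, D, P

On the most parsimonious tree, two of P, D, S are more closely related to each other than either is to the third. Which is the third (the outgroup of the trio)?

The outgroup has state 'absent' for every character, so 'present' is the derived state throughout.
wing venation reduced: derived state 'present' in M only — an autapomorphy, so it tells us nothing about relationships among taxa.
caudal autotomy: derived state 'present' in D, M, and P only — synapomorphy for {D, M, P}.
chelicerae fused: derived state 'present' in D and P only — synapomorphy for {D, P}.
stem photosynthetic: derived state 'present' in M only — an autapomorphy, so it tells us nothing about relationships among taxa.
Most parsimonious ingroup topology: ((M,(D,P)),S).
D and P share a more recent common ancestor with each other than either does with S, so S is the least closely related of the three.

S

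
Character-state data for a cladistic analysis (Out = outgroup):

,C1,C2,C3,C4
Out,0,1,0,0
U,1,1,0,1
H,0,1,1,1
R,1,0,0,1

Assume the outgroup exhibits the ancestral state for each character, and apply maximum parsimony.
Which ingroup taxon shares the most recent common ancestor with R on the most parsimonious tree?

U

Character polarity is set by the outgroup: the derived state is whichever differs from the outgroup's state, so for C2 the derived state is '0', and for the remaining characters it is '1'.
C1: derived state '1' in R and U only — synapomorphy for {R, U}.
C2 (derived state '0') is unique to R (autapomorphy; uninformative for grouping).
C3 (derived state '1') is unique to H (autapomorphy; uninformative for grouping).
All ingroup taxa share the derived state '1' for C4; it defines the ingroup but does not resolve relationships within it.
Most parsimonious ingroup topology: ((U,R),H).
R and U form a cherry on this tree, so they are sister taxa.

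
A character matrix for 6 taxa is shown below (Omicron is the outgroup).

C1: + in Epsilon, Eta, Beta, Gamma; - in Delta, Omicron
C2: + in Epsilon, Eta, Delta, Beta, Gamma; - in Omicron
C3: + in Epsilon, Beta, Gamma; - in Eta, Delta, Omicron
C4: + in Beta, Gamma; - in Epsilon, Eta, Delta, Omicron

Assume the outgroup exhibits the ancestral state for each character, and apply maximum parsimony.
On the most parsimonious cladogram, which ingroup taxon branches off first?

The outgroup has state '-' for every character, so '+' is the derived state throughout.
C1 (derived state '+') is shared by Beta, Epsilon, Eta, and Gamma — a synapomorphy uniting that clade.
All ingroup taxa share the derived state '+' for C2; it defines the ingroup but does not resolve relationships within it.
C3: derived state '+' in Beta, Epsilon, and Gamma only — synapomorphy for {Beta, Epsilon, Gamma}.
C4: derived state '+' in Beta and Gamma only — synapomorphy for {Beta, Gamma}.
Most parsimonious ingroup topology: ((((Beta,Gamma),Epsilon),Eta),Delta).
Delta is sister to the clade containing all other ingroup taxa, so it is the earliest-diverging (most basal) ingroup lineage.

Delta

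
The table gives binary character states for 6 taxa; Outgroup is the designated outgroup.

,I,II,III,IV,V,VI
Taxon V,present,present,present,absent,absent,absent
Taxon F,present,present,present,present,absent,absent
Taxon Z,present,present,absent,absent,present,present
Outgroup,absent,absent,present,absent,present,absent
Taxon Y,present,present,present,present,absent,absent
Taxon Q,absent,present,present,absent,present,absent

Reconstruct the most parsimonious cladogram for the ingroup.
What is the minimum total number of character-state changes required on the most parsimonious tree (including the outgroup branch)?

Character polarity is set by the outgroup: the derived state is whichever differs from the outgroup's state, so for III, V the derived state is 'absent', and for the remaining characters it is 'present'.
Only Taxon F, Taxon V, Taxon Y, and Taxon Z show the derived state 'present' for I, supporting them as a clade.
All ingroup taxa share the derived state 'present' for II; it defines the ingroup but does not resolve relationships within it.
III (derived state 'absent') is unique to Taxon Z (autapomorphy; uninformative for grouping).
IV: derived state 'present' in Taxon F and Taxon Y only — synapomorphy for {Taxon F, Taxon Y}.
V (derived state 'absent') is shared by Taxon F, Taxon V, and Taxon Y — a synapomorphy uniting that clade.
VI (derived state 'present') is unique to Taxon Z (autapomorphy; uninformative for grouping).
Most parsimonious ingroup topology: ((((Taxon F,Taxon Y),Taxon V),Taxon Z),Taxon Q).
Changes per character on this tree: I: 1; II: 1; III: 1; IV: 1; V: 1; VI: 1.
Total = 6.

6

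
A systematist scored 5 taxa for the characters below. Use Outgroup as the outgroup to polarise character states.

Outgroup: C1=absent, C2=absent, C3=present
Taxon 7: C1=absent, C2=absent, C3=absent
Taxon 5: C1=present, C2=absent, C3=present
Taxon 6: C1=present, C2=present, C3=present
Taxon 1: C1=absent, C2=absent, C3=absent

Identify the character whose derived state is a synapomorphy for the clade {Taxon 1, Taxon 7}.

Character polarity is set by the outgroup: the derived state is whichever differs from the outgroup's state, so for C3 the derived state is 'absent', and for the remaining characters it is 'present'.
C1: derived state 'present' in Taxon 5 and Taxon 6 only — synapomorphy for {Taxon 5, Taxon 6}.
C2: derived state 'present' in Taxon 6 only — an autapomorphy, so it tells us nothing about relationships among taxa.
C3: derived state 'absent' in Taxon 1 and Taxon 7 only — synapomorphy for {Taxon 1, Taxon 7}.
Most parsimonious ingroup topology: ((Taxon 7,Taxon 1),(Taxon 5,Taxon 6)).
The clade {Taxon 1, Taxon 7} is supported by C3: its derived state 'absent' occurs in exactly those taxa and in no other taxon (including the outgroup).

C3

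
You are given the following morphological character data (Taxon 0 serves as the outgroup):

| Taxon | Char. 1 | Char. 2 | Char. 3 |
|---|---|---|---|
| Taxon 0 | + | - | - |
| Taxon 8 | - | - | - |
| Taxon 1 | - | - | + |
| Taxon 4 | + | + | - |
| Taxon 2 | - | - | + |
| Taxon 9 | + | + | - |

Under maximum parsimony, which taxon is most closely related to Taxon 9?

Taxon 4

Character polarity is set by the outgroup: the derived state is whichever differs from the outgroup's state, so for Char. 1 the derived state is '-', and for the remaining characters it is '+'.
Only Taxon 1, Taxon 2, and Taxon 8 show the derived state '-' for Char. 1, supporting them as a clade.
Only Taxon 4 and Taxon 9 show the derived state '+' for Char. 2, supporting them as a clade.
Char. 3: derived state '+' in Taxon 1 and Taxon 2 only — synapomorphy for {Taxon 1, Taxon 2}.
Most parsimonious ingroup topology: ((Taxon 8,(Taxon 1,Taxon 2)),(Taxon 4,Taxon 9)).
Taxon 9 and Taxon 4 form a cherry on this tree, so they are sister taxa.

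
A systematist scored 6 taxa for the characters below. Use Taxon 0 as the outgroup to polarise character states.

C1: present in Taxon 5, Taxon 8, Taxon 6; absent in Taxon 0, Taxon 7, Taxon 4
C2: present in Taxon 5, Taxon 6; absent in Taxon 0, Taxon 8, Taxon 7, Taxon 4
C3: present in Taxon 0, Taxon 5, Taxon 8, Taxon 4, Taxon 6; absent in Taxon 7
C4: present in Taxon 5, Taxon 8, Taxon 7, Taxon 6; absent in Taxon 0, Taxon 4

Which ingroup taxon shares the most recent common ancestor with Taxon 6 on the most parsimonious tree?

Taxon 5

Character polarity is set by the outgroup: the derived state is whichever differs from the outgroup's state, so for C3 the derived state is 'absent', and for the remaining characters it is 'present'.
Only Taxon 5, Taxon 6, and Taxon 8 show the derived state 'present' for C1, supporting them as a clade.
C2 (derived state 'present') is shared by Taxon 5 and Taxon 6 — a synapomorphy uniting that clade.
C3 (derived state 'absent') is unique to Taxon 7 (autapomorphy; uninformative for grouping).
C4 (derived state 'present') is shared by Taxon 5, Taxon 6, Taxon 7, and Taxon 8 — a synapomorphy uniting that clade.
Most parsimonious ingroup topology: ((((Taxon 5,Taxon 6),Taxon 8),Taxon 7),Taxon 4).
Taxon 6 and Taxon 5 form a cherry on this tree, so they are sister taxa.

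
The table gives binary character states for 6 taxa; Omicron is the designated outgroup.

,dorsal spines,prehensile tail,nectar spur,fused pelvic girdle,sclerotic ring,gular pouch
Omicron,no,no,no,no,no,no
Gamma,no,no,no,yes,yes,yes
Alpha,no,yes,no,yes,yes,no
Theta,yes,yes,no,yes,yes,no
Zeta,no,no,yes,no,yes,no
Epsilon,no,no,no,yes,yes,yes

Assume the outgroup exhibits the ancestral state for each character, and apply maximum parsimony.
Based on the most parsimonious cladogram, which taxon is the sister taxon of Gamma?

Epsilon

The outgroup has state 'no' for every character, so 'yes' is the derived state throughout.
dorsal spines: derived state 'yes' in Theta only — an autapomorphy, so it tells us nothing about relationships among taxa.
Only Alpha and Theta show the derived state 'yes' for prehensile tail, supporting them as a clade.
nectar spur: derived state 'yes' in Zeta only — an autapomorphy, so it tells us nothing about relationships among taxa.
fused pelvic girdle: derived state 'yes' in Alpha, Epsilon, Gamma, and Theta only — synapomorphy for {Alpha, Epsilon, Gamma, Theta}.
All ingroup taxa share the derived state 'yes' for sclerotic ring; it defines the ingroup but does not resolve relationships within it.
gular pouch (derived state 'yes') is shared by Epsilon and Gamma — a synapomorphy uniting that clade.
Most parsimonious ingroup topology: (((Gamma,Epsilon),(Alpha,Theta)),Zeta).
Gamma and Epsilon form a cherry on this tree, so they are sister taxa.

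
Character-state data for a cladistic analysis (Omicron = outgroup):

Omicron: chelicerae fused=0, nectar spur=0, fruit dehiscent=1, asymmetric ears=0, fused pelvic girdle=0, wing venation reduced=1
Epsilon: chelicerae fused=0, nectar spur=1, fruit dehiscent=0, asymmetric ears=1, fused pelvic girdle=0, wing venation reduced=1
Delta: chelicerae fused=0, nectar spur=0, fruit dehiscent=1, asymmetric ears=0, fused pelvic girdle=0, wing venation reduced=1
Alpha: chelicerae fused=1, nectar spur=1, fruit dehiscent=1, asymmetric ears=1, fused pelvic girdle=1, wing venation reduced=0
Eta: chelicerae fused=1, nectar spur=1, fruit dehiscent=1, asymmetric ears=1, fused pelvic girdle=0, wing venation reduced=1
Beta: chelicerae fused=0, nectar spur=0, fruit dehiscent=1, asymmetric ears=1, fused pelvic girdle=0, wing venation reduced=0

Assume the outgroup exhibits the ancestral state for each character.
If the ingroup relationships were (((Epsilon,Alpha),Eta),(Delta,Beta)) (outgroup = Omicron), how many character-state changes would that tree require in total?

Map each character onto (((Epsilon,Alpha),Eta),(Delta,Beta)) (rooted by Omicron) and count the minimum state changes it requires (Fitch parsimony):
chelicerae fused: 2; nectar spur: 1; fruit dehiscent: 1; asymmetric ears: 2; fused pelvic girdle: 1; wing venation reduced: 2.
Total tree length = 9.

9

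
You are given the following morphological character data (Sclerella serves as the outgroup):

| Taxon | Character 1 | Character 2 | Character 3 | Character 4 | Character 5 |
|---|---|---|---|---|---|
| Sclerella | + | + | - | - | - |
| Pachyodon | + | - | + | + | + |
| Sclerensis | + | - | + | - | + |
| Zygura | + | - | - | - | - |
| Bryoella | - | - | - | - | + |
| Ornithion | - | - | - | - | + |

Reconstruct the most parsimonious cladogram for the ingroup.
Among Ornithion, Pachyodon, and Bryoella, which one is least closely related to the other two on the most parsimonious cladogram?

Character polarity is set by the outgroup: the derived state is whichever differs from the outgroup's state, so for Character 1, Character 2 the derived state is '-', and for the remaining characters it is '+'.
Character 1: derived state '-' in Bryoella and Ornithion only — synapomorphy for {Bryoella, Ornithion}.
Character 2 (derived state '-') is shared by all ingroup taxa — unites the whole ingroup.
Only Pachyodon and Sclerensis show the derived state '+' for Character 3, supporting them as a clade.
Character 4 (derived state '+') is unique to Pachyodon (autapomorphy; uninformative for grouping).
Character 5 (derived state '+') is shared by Bryoella, Ornithion, Pachyodon, and Sclerensis — a synapomorphy uniting that clade.
Most parsimonious ingroup topology: (((Pachyodon,Sclerensis),(Bryoella,Ornithion)),Zygura).
Bryoella and Ornithion share a more recent common ancestor with each other than either does with Pachyodon, so Pachyodon is the least closely related of the three.

Pachyodon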